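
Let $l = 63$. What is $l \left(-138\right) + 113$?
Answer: $-8581$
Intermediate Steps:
$l \left(-138\right) + 113 = 63 \left(-138\right) + 113 = -8694 + 113 = -8581$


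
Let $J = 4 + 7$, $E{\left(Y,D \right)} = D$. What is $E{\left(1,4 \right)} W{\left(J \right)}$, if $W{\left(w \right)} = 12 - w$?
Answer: $4$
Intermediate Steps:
$J = 11$
$E{\left(1,4 \right)} W{\left(J \right)} = 4 \left(12 - 11\right) = 4 \cdot 1 = 4$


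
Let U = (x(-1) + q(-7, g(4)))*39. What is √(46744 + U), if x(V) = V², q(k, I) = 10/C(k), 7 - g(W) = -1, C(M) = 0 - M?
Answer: √2295097/7 ≈ 216.42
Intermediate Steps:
C(M) = -M
g(W) = 8 (g(W) = 7 - 1*(-1) = 7 + 1 = 8)
q(k, I) = -10/k (q(k, I) = 10/((-k)) = 10*(-1/k) = -10/k)
U = 663/7 (U = ((-1)² - 10/(-7))*39 = (1 - 10*(-⅐))*39 = (1 + 10/7)*39 = (17/7)*39 = 663/7 ≈ 94.714)
√(46744 + U) = √(46744 + 663/7) = √(327871/7) = √2295097/7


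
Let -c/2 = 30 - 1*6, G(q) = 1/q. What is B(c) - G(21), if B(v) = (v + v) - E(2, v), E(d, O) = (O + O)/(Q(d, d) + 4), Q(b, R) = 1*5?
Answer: -1793/21 ≈ -85.381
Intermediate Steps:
Q(b, R) = 5
E(d, O) = 2*O/9 (E(d, O) = (O + O)/(5 + 4) = (2*O)/9 = (2*O)*(⅑) = 2*O/9)
c = -48 (c = -2*(30 - 1*6) = -2*(30 - 6) = -2*24 = -48)
B(v) = 16*v/9 (B(v) = (v + v) - 2*v/9 = 2*v - 2*v/9 = 16*v/9)
B(c) - G(21) = (16/9)*(-48) - 1/21 = -256/3 - 1*1/21 = -256/3 - 1/21 = -1793/21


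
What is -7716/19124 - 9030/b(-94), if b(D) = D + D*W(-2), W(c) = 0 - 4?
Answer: -7286068/224707 ≈ -32.425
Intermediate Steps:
W(c) = -4
b(D) = -3*D (b(D) = D + D*(-4) = D - 4*D = -3*D)
-7716/19124 - 9030/b(-94) = -7716/19124 - 9030/((-3*(-94))) = -7716*1/19124 - 9030/282 = -1929/4781 - 9030*1/282 = -1929/4781 - 1505/47 = -7286068/224707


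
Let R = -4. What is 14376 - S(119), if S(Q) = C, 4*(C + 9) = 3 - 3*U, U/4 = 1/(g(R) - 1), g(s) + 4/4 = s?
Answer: 57535/4 ≈ 14384.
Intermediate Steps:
g(s) = -1 + s
U = -2/3 (U = 4/((-1 - 4) - 1) = 4/(-5 - 1) = 4/(-6) = 4*(-1/6) = -2/3 ≈ -0.66667)
C = -31/4 (C = -9 + (3 - 3*(-2/3))/4 = -9 + (3 + 2)/4 = -9 + (1/4)*5 = -9 + 5/4 = -31/4 ≈ -7.7500)
S(Q) = -31/4
14376 - S(119) = 14376 - 1*(-31/4) = 14376 + 31/4 = 57535/4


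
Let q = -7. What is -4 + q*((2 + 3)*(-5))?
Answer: 171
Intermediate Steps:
-4 + q*((2 + 3)*(-5)) = -4 - 7*(2 + 3)*(-5) = -4 - 35*(-5) = -4 - 7*(-25) = -4 + 175 = 171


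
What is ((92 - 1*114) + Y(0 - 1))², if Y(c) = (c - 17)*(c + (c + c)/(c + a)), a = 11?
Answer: 4/25 ≈ 0.16000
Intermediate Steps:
Y(c) = (-17 + c)*(c + 2*c/(11 + c)) (Y(c) = (c - 17)*(c + (c + c)/(c + 11)) = (-17 + c)*(c + (2*c)/(11 + c)) = (-17 + c)*(c + 2*c/(11 + c)))
((92 - 1*114) + Y(0 - 1))² = ((92 - 1*114) + (0 - 1)*(-221 + (0 - 1)² - 4*(0 - 1))/(11 + (0 - 1)))² = ((92 - 114) - (-221 + (-1)² - 4*(-1))/(11 - 1))² = (-22 - 1*(-221 + 1 + 4)/10)² = (-22 - 1*⅒*(-216))² = (-22 + 108/5)² = (-⅖)² = 4/25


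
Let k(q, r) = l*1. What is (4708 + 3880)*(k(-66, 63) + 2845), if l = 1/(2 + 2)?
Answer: 24435007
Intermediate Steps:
l = ¼ (l = 1/4 = ¼ ≈ 0.25000)
k(q, r) = ¼ (k(q, r) = (¼)*1 = ¼)
(4708 + 3880)*(k(-66, 63) + 2845) = (4708 + 3880)*(¼ + 2845) = 8588*(11381/4) = 24435007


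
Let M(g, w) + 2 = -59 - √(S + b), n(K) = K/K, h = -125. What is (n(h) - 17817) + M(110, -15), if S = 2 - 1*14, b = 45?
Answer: -17877 - √33 ≈ -17883.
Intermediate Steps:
n(K) = 1
S = -12 (S = 2 - 14 = -12)
M(g, w) = -61 - √33 (M(g, w) = -2 + (-59 - √(-12 + 45)) = -2 + (-59 - √33) = -61 - √33)
(n(h) - 17817) + M(110, -15) = (1 - 17817) + (-61 - √33) = -17816 + (-61 - √33) = -17877 - √33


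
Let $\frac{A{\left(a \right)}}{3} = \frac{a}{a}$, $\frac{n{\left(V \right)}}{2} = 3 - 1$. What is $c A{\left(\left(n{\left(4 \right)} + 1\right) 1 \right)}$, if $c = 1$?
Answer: $3$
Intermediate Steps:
$n{\left(V \right)} = 4$ ($n{\left(V \right)} = 2 \left(3 - 1\right) = 2 \cdot 2 = 4$)
$A{\left(a \right)} = 3$ ($A{\left(a \right)} = 3 \frac{a}{a} = 3 \cdot 1 = 3$)
$c A{\left(\left(n{\left(4 \right)} + 1\right) 1 \right)} = 1 \cdot 3 = 3$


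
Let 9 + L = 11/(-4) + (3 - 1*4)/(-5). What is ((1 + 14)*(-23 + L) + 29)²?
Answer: 3829849/16 ≈ 2.3937e+5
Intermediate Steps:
L = -231/20 (L = -9 + (11/(-4) + (3 - 1*4)/(-5)) = -9 + (11*(-¼) + (3 - 4)*(-⅕)) = -9 + (-11/4 - 1*(-⅕)) = -9 + (-11/4 + ⅕) = -9 - 51/20 = -231/20 ≈ -11.550)
((1 + 14)*(-23 + L) + 29)² = ((1 + 14)*(-23 - 231/20) + 29)² = (15*(-691/20) + 29)² = (-2073/4 + 29)² = (-1957/4)² = 3829849/16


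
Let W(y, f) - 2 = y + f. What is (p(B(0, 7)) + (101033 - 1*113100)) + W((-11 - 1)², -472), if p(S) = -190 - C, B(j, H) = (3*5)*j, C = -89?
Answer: -12494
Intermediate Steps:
B(j, H) = 15*j
W(y, f) = 2 + f + y (W(y, f) = 2 + (y + f) = 2 + (f + y) = 2 + f + y)
p(S) = -101 (p(S) = -190 - 1*(-89) = -190 + 89 = -101)
(p(B(0, 7)) + (101033 - 1*113100)) + W((-11 - 1)², -472) = (-101 + (101033 - 1*113100)) + (2 - 472 + (-11 - 1)²) = (-101 + (101033 - 113100)) + (2 - 472 + (-12)²) = (-101 - 12067) + (2 - 472 + 144) = -12168 - 326 = -12494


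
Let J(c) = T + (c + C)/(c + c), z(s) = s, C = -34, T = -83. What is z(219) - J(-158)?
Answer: 23810/79 ≈ 301.39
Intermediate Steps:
J(c) = -83 + (-34 + c)/(2*c) (J(c) = -83 + (c - 34)/(c + c) = -83 + (-34 + c)/((2*c)) = -83 + (-34 + c)*(1/(2*c)) = -83 + (-34 + c)/(2*c))
z(219) - J(-158) = 219 - (-165/2 - 17/(-158)) = 219 - (-165/2 - 17*(-1/158)) = 219 - (-165/2 + 17/158) = 219 - 1*(-6509/79) = 219 + 6509/79 = 23810/79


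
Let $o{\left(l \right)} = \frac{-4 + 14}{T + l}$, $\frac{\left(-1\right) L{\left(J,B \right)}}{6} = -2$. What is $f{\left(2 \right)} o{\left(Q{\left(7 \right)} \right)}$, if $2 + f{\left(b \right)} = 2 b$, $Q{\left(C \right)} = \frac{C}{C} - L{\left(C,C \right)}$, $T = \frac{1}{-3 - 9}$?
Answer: $- \frac{240}{133} \approx -1.8045$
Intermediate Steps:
$L{\left(J,B \right)} = 12$ ($L{\left(J,B \right)} = \left(-6\right) \left(-2\right) = 12$)
$T = - \frac{1}{12}$ ($T = \frac{1}{-12} = - \frac{1}{12} \approx -0.083333$)
$Q{\left(C \right)} = -11$ ($Q{\left(C \right)} = \frac{C}{C} - 12 = 1 - 12 = -11$)
$f{\left(b \right)} = -2 + 2 b$
$o{\left(l \right)} = \frac{10}{- \frac{1}{12} + l}$ ($o{\left(l \right)} = \frac{-4 + 14}{- \frac{1}{12} + l} = \frac{10}{- \frac{1}{12} + l}$)
$f{\left(2 \right)} o{\left(Q{\left(7 \right)} \right)} = \left(-2 + 2 \cdot 2\right) \frac{120}{-1 + 12 \left(-11\right)} = \left(-2 + 4\right) \frac{120}{-1 - 132} = 2 \frac{120}{-133} = 2 \cdot 120 \left(- \frac{1}{133}\right) = 2 \left(- \frac{120}{133}\right) = - \frac{240}{133}$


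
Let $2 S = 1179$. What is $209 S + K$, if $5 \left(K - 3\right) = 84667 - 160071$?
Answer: $\frac{1081277}{10} \approx 1.0813 \cdot 10^{5}$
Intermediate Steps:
$S = \frac{1179}{2}$ ($S = \frac{1}{2} \cdot 1179 = \frac{1179}{2} \approx 589.5$)
$K = - \frac{75389}{5}$ ($K = 3 + \frac{84667 - 160071}{5} = 3 + \frac{1}{5} \left(-75404\right) = 3 - \frac{75404}{5} = - \frac{75389}{5} \approx -15078.0$)
$209 S + K = 209 \cdot \frac{1179}{2} - \frac{75389}{5} = \frac{246411}{2} - \frac{75389}{5} = \frac{1081277}{10}$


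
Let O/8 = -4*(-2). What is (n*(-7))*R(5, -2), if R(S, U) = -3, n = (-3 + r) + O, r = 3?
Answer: 1344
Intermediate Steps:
O = 64 (O = 8*(-4*(-2)) = 8*8 = 64)
n = 64 (n = (-3 + 3) + 64 = 0 + 64 = 64)
(n*(-7))*R(5, -2) = (64*(-7))*(-3) = -448*(-3) = 1344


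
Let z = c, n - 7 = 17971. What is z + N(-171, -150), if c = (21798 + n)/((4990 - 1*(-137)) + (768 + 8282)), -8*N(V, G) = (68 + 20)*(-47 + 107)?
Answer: -9317044/14177 ≈ -657.19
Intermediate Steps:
n = 17978 (n = 7 + 17971 = 17978)
N(V, G) = -660 (N(V, G) = -(68 + 20)*(-47 + 107)/8 = -11*60 = -⅛*5280 = -660)
c = 39776/14177 (c = (21798 + 17978)/((4990 - 1*(-137)) + (768 + 8282)) = 39776/((4990 + 137) + 9050) = 39776/(5127 + 9050) = 39776/14177 ≈ 2.8057)
z = 39776/14177 ≈ 2.8057
z + N(-171, -150) = 39776/14177 - 660 = -9317044/14177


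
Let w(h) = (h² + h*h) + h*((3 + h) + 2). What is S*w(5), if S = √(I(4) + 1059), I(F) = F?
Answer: 100*√1063 ≈ 3260.4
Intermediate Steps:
S = √1063 (S = √(4 + 1059) = √1063 ≈ 32.604)
w(h) = 2*h² + h*(5 + h) (w(h) = (h² + h²) + h*(5 + h) = 2*h² + h*(5 + h))
S*w(5) = √1063*(5*(5 + 3*5)) = √1063*(5*(5 + 15)) = √1063*(5*20) = √1063*100 = 100*√1063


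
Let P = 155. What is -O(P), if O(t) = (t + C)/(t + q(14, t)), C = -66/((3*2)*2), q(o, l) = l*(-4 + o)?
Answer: -299/3410 ≈ -0.087683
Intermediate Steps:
C = -11/2 (C = -66/(6*2) = -66/12 = -66*1/12 = -11/2 ≈ -5.5000)
O(t) = (-11/2 + t)/(11*t) (O(t) = (t - 11/2)/(t + t*(-4 + 14)) = (-11/2 + t)/(t + t*10) = (-11/2 + t)/(t + 10*t) = (-11/2 + t)/((11*t)) = (-11/2 + t)*(1/(11*t)) = (-11/2 + t)/(11*t))
-O(P) = -(-11 + 2*155)/(22*155) = -(-11 + 310)/(22*155) = -299/(22*155) = -1*299/3410 = -299/3410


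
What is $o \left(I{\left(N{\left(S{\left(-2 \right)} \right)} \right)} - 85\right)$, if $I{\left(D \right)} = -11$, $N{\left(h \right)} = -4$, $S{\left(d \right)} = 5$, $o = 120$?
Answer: $-11520$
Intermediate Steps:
$o \left(I{\left(N{\left(S{\left(-2 \right)} \right)} \right)} - 85\right) = 120 \left(-11 - 85\right) = 120 \left(-96\right) = -11520$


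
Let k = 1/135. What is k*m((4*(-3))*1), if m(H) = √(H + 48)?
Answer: 2/45 ≈ 0.044444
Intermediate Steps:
k = 1/135 ≈ 0.0074074
m(H) = √(48 + H)
k*m((4*(-3))*1) = √(48 + (4*(-3))*1)/135 = √(48 - 12*1)/135 = √(48 - 12)/135 = √36/135 = (1/135)*6 = 2/45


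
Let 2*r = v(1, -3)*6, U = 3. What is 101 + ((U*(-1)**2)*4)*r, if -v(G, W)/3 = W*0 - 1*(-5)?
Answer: -439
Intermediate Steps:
v(G, W) = -15 (v(G, W) = -3*(W*0 - 1*(-5)) = -3*(0 + 5) = -3*5 = -15)
r = -45 (r = (-15*6)/2 = (1/2)*(-90) = -45)
101 + ((U*(-1)**2)*4)*r = 101 + ((3*(-1)**2)*4)*(-45) = 101 + ((3*1)*4)*(-45) = 101 + (3*4)*(-45) = 101 + 12*(-45) = 101 - 540 = -439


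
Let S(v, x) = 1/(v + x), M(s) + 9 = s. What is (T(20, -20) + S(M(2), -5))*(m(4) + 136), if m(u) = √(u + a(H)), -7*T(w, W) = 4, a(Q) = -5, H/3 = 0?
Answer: -1870/21 - 55*I/84 ≈ -89.048 - 0.65476*I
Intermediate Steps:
H = 0 (H = 3*0 = 0)
M(s) = -9 + s
T(w, W) = -4/7 (T(w, W) = -⅐*4 = -4/7)
m(u) = √(-5 + u) (m(u) = √(u - 5) = √(-5 + u))
(T(20, -20) + S(M(2), -5))*(m(4) + 136) = (-4/7 + 1/((-9 + 2) - 5))*(√(-5 + 4) + 136) = (-4/7 + 1/(-7 - 5))*(√(-1) + 136) = (-4/7 + 1/(-12))*(I + 136) = (-4/7 - 1/12)*(136 + I) = -55*(136 + I)/84 = -1870/21 - 55*I/84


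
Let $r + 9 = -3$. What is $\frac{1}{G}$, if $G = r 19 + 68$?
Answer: $- \frac{1}{160} \approx -0.00625$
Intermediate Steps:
$r = -12$ ($r = -9 - 3 = -12$)
$G = -160$ ($G = \left(-12\right) 19 + 68 = -228 + 68 = -160$)
$\frac{1}{G} = \frac{1}{-160} = - \frac{1}{160}$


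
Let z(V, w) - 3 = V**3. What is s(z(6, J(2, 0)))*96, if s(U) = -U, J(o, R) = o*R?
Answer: -21024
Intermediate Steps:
J(o, R) = R*o
z(V, w) = 3 + V**3
s(z(6, J(2, 0)))*96 = -(3 + 6**3)*96 = -(3 + 216)*96 = -1*219*96 = -219*96 = -21024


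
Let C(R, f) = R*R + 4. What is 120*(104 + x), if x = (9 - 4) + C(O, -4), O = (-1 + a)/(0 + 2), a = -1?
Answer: 13680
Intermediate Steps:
O = -1 (O = (-1 - 1)/(0 + 2) = -2/2 = -2*½ = -1)
C(R, f) = 4 + R² (C(R, f) = R² + 4 = 4 + R²)
x = 10 (x = (9 - 4) + (4 + (-1)²) = 5 + (4 + 1) = 5 + 5 = 10)
120*(104 + x) = 120*(104 + 10) = 120*114 = 13680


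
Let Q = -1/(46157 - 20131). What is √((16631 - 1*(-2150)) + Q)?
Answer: √75274322970/2002 ≈ 137.04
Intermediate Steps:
Q = -1/26026 ≈ -3.8423e-5
√((16631 - 1*(-2150)) + Q) = √((16631 - 1*(-2150)) - 1/26026) = √((16631 + 2150) - 1/26026) = √(18781 - 1/26026) = √(488794305/26026) = √75274322970/2002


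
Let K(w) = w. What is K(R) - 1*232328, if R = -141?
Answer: -232469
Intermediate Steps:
K(R) - 1*232328 = -141 - 1*232328 = -141 - 232328 = -232469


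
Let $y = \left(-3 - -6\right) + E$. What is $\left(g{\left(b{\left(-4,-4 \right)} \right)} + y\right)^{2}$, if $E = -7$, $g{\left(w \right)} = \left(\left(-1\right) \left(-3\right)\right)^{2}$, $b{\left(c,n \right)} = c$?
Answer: $25$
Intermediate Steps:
$g{\left(w \right)} = 9$ ($g{\left(w \right)} = 3^{2} = 9$)
$y = -4$ ($y = \left(-3 - -6\right) - 7 = \left(-3 + 6\right) - 7 = 3 - 7 = -4$)
$\left(g{\left(b{\left(-4,-4 \right)} \right)} + y\right)^{2} = \left(9 - 4\right)^{2} = 5^{2} = 25$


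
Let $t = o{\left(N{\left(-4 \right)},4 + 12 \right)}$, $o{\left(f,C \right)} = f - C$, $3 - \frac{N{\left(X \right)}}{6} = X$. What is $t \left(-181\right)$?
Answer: $-4706$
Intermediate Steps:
$N{\left(X \right)} = 18 - 6 X$
$t = 26$ ($t = \left(18 - -24\right) - \left(4 + 12\right) = \left(18 + 24\right) - 16 = 42 - 16 = 26$)
$t \left(-181\right) = 26 \left(-181\right) = -4706$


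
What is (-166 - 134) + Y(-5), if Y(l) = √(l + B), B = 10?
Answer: -300 + √5 ≈ -297.76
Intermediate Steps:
Y(l) = √(10 + l) (Y(l) = √(l + 10) = √(10 + l))
(-166 - 134) + Y(-5) = (-166 - 134) + √(10 - 5) = -300 + √5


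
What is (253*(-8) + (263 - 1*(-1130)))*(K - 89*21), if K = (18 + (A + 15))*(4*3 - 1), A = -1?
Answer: 957227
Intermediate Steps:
K = 352 (K = (18 + (-1 + 15))*(4*3 - 1) = (18 + 14)*(12 - 1) = 32*11 = 352)
(253*(-8) + (263 - 1*(-1130)))*(K - 89*21) = (253*(-8) + (263 - 1*(-1130)))*(352 - 89*21) = (-2024 + (263 + 1130))*(352 - 1869) = (-2024 + 1393)*(-1517) = -631*(-1517) = 957227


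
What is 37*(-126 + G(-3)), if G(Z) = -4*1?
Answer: -4810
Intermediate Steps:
G(Z) = -4
37*(-126 + G(-3)) = 37*(-126 - 4) = 37*(-130) = -4810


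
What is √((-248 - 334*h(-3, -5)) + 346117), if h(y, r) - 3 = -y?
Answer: √343865 ≈ 586.40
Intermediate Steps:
h(y, r) = 3 - y
√((-248 - 334*h(-3, -5)) + 346117) = √((-248 - 334*(3 - 1*(-3))) + 346117) = √((-248 - 334*(3 + 3)) + 346117) = √((-248 - 334*6) + 346117) = √((-248 - 2004) + 346117) = √(-2252 + 346117) = √343865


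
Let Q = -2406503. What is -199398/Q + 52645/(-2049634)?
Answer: 282002569897/4932450369902 ≈ 0.057173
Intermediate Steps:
-199398/Q + 52645/(-2049634) = -199398/(-2406503) + 52645/(-2049634) = -199398*(-1/2406503) + 52645*(-1/2049634) = 199398/2406503 - 52645/2049634 = 282002569897/4932450369902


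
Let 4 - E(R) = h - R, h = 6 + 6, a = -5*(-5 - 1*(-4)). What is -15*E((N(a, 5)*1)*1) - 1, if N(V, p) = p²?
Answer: -256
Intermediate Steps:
a = 5 (a = -5*(-5 + 4) = -5*(-1) = 5)
h = 12
E(R) = -8 + R (E(R) = 4 - (12 - R) = 4 + (-12 + R) = -8 + R)
-15*E((N(a, 5)*1)*1) - 1 = -15*(-8 + (5²*1)*1) - 1 = -15*(-8 + (25*1)*1) - 1 = -15*(-8 + 25*1) - 1 = -15*(-8 + 25) - 1 = -15*17 - 1 = -255 - 1 = -256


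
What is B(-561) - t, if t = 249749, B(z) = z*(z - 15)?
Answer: 73387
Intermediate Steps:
B(z) = z*(-15 + z)
B(-561) - t = -561*(-15 - 561) - 1*249749 = -561*(-576) - 249749 = 323136 - 249749 = 73387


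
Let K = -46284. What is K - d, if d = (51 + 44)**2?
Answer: -55309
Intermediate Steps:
d = 9025 (d = 95**2 = 9025)
K - d = -46284 - 1*9025 = -46284 - 9025 = -55309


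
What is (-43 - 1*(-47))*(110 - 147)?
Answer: -148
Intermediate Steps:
(-43 - 1*(-47))*(110 - 147) = (-43 + 47)*(-37) = 4*(-37) = -148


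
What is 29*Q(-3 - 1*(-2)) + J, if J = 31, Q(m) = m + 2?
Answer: 60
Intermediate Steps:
Q(m) = 2 + m
29*Q(-3 - 1*(-2)) + J = 29*(2 + (-3 - 1*(-2))) + 31 = 29*(2 + (-3 + 2)) + 31 = 29*(2 - 1) + 31 = 29*1 + 31 = 29 + 31 = 60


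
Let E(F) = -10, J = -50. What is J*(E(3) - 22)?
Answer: 1600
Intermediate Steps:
J*(E(3) - 22) = -50*(-10 - 22) = -50*(-32) = 1600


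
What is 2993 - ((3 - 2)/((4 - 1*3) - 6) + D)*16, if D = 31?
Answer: 12501/5 ≈ 2500.2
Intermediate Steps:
2993 - ((3 - 2)/((4 - 1*3) - 6) + D)*16 = 2993 - ((3 - 2)/((4 - 1*3) - 6) + 31)*16 = 2993 - (1/((4 - 3) - 6) + 31)*16 = 2993 - (1/(1 - 6) + 31)*16 = 2993 - (1/(-5) + 31)*16 = 2993 - (1*(-⅕) + 31)*16 = 2993 - (-⅕ + 31)*16 = 2993 - 154*16/5 = 2993 - 1*2464/5 = 2993 - 2464/5 = 12501/5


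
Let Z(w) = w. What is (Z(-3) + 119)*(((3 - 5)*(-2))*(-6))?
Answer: -2784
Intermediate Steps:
(Z(-3) + 119)*(((3 - 5)*(-2))*(-6)) = (-3 + 119)*(((3 - 5)*(-2))*(-6)) = 116*(-2*(-2)*(-6)) = 116*(4*(-6)) = 116*(-24) = -2784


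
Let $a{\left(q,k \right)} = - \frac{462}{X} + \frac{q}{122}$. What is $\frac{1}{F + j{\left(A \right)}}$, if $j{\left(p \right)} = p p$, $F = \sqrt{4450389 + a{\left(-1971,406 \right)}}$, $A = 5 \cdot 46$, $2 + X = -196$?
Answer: $\frac{3872280}{204517844537} - \frac{\sqrt{596154457290}}{1022589222685} \approx 1.8179 \cdot 10^{-5}$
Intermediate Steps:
$X = -198$ ($X = -2 - 196 = -198$)
$A = 230$
$a{\left(q,k \right)} = \frac{7}{3} + \frac{q}{122}$ ($a{\left(q,k \right)} = - \frac{462}{-198} + \frac{q}{122} = \left(-462\right) \left(- \frac{1}{198}\right) + q \frac{1}{122} = \frac{7}{3} + \frac{q}{122}$)
$F = \frac{\sqrt{596154457290}}{366}$ ($F = \sqrt{4450389 + \left(\frac{7}{3} + \frac{1}{122} \left(-1971\right)\right)} = \sqrt{4450389 + \left(\frac{7}{3} - \frac{1971}{122}\right)} = \sqrt{4450389 - \frac{5059}{366}} = \sqrt{\frac{1628837315}{366}} = \frac{\sqrt{596154457290}}{366} \approx 2109.6$)
$j{\left(p \right)} = p^{2}$
$\frac{1}{F + j{\left(A \right)}} = \frac{1}{\frac{\sqrt{596154457290}}{366} + 230^{2}} = \frac{1}{\frac{\sqrt{596154457290}}{366} + 52900} = \frac{1}{52900 + \frac{\sqrt{596154457290}}{366}}$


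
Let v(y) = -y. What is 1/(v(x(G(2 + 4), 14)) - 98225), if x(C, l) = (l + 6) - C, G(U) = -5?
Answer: -1/98250 ≈ -1.0178e-5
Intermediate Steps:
x(C, l) = 6 + l - C (x(C, l) = (6 + l) - C = 6 + l - C)
1/(v(x(G(2 + 4), 14)) - 98225) = 1/(-(6 + 14 - 1*(-5)) - 98225) = 1/(-(6 + 14 + 5) - 98225) = 1/(-1*25 - 98225) = 1/(-25 - 98225) = 1/(-98250) = -1/98250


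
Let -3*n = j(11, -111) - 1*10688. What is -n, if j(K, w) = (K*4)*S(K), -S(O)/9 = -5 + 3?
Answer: -9896/3 ≈ -3298.7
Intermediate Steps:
S(O) = 18 (S(O) = -9*(-5 + 3) = -9*(-2) = 18)
j(K, w) = 72*K (j(K, w) = (K*4)*18 = (4*K)*18 = 72*K)
n = 9896/3 (n = -(72*11 - 1*10688)/3 = -(792 - 10688)/3 = -1/3*(-9896) = 9896/3 ≈ 3298.7)
-n = -1*9896/3 = -9896/3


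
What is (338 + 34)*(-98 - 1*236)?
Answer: -124248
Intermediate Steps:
(338 + 34)*(-98 - 1*236) = 372*(-98 - 236) = 372*(-334) = -124248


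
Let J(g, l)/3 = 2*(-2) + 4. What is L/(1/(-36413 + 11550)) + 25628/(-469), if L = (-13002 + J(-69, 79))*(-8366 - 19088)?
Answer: -4162384194115904/469 ≈ -8.8750e+12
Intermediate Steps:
J(g, l) = 0 (J(g, l) = 3*(2*(-2) + 4) = 3*(-4 + 4) = 3*0 = 0)
L = 356956908 (L = (-13002 + 0)*(-8366 - 19088) = -13002*(-27454) = 356956908)
L/(1/(-36413 + 11550)) + 25628/(-469) = 356956908/(1/(-36413 + 11550)) + 25628/(-469) = 356956908/(1/(-24863)) + 25628*(-1/469) = 356956908/(-1/24863) - 25628/469 = 356956908*(-24863) - 25628/469 = -8875019603604 - 25628/469 = -4162384194115904/469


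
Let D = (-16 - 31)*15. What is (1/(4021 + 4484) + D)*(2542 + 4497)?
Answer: -42206012936/8505 ≈ -4.9625e+6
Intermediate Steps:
D = -705 (D = -47*15 = -705)
(1/(4021 + 4484) + D)*(2542 + 4497) = (1/(4021 + 4484) - 705)*(2542 + 4497) = (1/8505 - 705)*7039 = -5996024/8505*7039 = -42206012936/8505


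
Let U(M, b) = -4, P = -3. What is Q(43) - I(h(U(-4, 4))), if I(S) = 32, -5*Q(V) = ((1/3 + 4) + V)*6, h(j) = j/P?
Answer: -444/5 ≈ -88.800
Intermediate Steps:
h(j) = -j/3 (h(j) = j/(-3) = j*(-⅓) = -j/3)
Q(V) = -26/5 - 6*V/5 (Q(V) = -((1/3 + 4) + V)*6/5 = -((⅓ + 4) + V)*6/5 = -(13/3 + V)*6/5 = -(26 + 6*V)/5 = -26/5 - 6*V/5)
Q(43) - I(h(U(-4, 4))) = (-26/5 - 6/5*43) - 1*32 = (-26/5 - 258/5) - 32 = -284/5 - 32 = -444/5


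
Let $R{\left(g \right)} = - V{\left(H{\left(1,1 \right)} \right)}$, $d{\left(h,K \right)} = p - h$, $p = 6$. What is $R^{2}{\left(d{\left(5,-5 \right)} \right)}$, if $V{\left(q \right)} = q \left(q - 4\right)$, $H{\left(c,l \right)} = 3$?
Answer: $9$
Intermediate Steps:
$V{\left(q \right)} = q \left(-4 + q\right)$
$d{\left(h,K \right)} = 6 - h$
$R{\left(g \right)} = 3$ ($R{\left(g \right)} = - 3 \left(-4 + 3\right) = - 3 \left(-1\right) = \left(-1\right) \left(-3\right) = 3$)
$R^{2}{\left(d{\left(5,-5 \right)} \right)} = 3^{2} = 9$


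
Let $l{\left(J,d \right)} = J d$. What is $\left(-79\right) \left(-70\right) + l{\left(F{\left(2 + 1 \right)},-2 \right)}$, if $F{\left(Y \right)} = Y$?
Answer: $5524$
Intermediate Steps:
$\left(-79\right) \left(-70\right) + l{\left(F{\left(2 + 1 \right)},-2 \right)} = \left(-79\right) \left(-70\right) + \left(2 + 1\right) \left(-2\right) = 5530 + 3 \left(-2\right) = 5530 - 6 = 5524$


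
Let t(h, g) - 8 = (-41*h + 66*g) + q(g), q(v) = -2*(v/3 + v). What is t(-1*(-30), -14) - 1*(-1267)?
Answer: -2525/3 ≈ -841.67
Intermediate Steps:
q(v) = -8*v/3 (q(v) = -2*(v*(⅓) + v) = -2*(v/3 + v) = -8*v/3)
t(h, g) = 8 - 41*h + 190*g/3 (t(h, g) = 8 + ((-41*h + 66*g) - 8*g/3) = 8 + (-41*h + 190*g/3) = 8 - 41*h + 190*g/3)
t(-1*(-30), -14) - 1*(-1267) = (8 - (-41)*(-30) + (190/3)*(-14)) - 1*(-1267) = (8 - 41*30 - 2660/3) + 1267 = (8 - 1230 - 2660/3) + 1267 = -6326/3 + 1267 = -2525/3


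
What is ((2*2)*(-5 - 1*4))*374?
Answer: -13464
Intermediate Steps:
((2*2)*(-5 - 1*4))*374 = (4*(-5 - 4))*374 = (4*(-9))*374 = -36*374 = -13464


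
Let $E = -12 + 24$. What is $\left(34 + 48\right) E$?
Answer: $984$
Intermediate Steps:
$E = 12$
$\left(34 + 48\right) E = \left(34 + 48\right) 12 = 82 \cdot 12 = 984$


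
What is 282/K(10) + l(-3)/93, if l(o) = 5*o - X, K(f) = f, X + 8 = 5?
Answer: 4351/155 ≈ 28.071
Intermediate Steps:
X = -3 (X = -8 + 5 = -3)
l(o) = 3 + 5*o (l(o) = 5*o - 1*(-3) = 5*o + 3 = 3 + 5*o)
282/K(10) + l(-3)/93 = 282/10 + (3 + 5*(-3))/93 = 282*(⅒) + (3 - 15)*(1/93) = 141/5 - 12*1/93 = 141/5 - 4/31 = 4351/155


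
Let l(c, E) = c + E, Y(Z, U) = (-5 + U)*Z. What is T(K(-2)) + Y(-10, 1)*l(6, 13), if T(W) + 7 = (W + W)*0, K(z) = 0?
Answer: 753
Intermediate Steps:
Y(Z, U) = Z*(-5 + U)
l(c, E) = E + c
T(W) = -7 (T(W) = -7 + (W + W)*0 = -7 + (2*W)*0 = -7 + 0 = -7)
T(K(-2)) + Y(-10, 1)*l(6, 13) = -7 + (-10*(-5 + 1))*(13 + 6) = -7 - 10*(-4)*19 = -7 + 40*19 = -7 + 760 = 753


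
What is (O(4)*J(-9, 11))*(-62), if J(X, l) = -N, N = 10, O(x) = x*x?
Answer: 9920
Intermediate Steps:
O(x) = x²
J(X, l) = -10 (J(X, l) = -1*10 = -10)
(O(4)*J(-9, 11))*(-62) = (4²*(-10))*(-62) = (16*(-10))*(-62) = -160*(-62) = 9920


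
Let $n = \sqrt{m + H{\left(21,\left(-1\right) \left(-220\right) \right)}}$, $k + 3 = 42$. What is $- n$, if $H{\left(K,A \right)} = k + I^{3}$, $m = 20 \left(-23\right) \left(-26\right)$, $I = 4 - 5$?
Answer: $- \sqrt{11998} \approx -109.54$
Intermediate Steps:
$k = 39$ ($k = -3 + 42 = 39$)
$I = -1$
$m = 11960$ ($m = \left(-460\right) \left(-26\right) = 11960$)
$H{\left(K,A \right)} = 38$ ($H{\left(K,A \right)} = 39 + \left(-1\right)^{3} = 39 - 1 = 38$)
$n = \sqrt{11998}$ ($n = \sqrt{11960 + 38} = \sqrt{11998} \approx 109.54$)
$- n = - \sqrt{11998}$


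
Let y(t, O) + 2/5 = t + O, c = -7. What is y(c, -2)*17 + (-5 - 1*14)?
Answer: -894/5 ≈ -178.80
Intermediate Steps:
y(t, O) = -2/5 + O + t (y(t, O) = -2/5 + (t + O) = -2/5 + (O + t) = -2/5 + O + t)
y(c, -2)*17 + (-5 - 1*14) = (-2/5 - 2 - 7)*17 + (-5 - 1*14) = -47/5*17 + (-5 - 14) = -799/5 - 19 = -894/5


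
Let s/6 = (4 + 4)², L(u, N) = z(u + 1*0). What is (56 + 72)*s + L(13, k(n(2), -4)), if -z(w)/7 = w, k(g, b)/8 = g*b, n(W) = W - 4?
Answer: 49061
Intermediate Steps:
n(W) = -4 + W
k(g, b) = 8*b*g (k(g, b) = 8*(g*b) = 8*(b*g) = 8*b*g)
z(w) = -7*w
L(u, N) = -7*u (L(u, N) = -7*(u + 1*0) = -7*(u + 0) = -7*u)
s = 384 (s = 6*(4 + 4)² = 6*8² = 6*64 = 384)
(56 + 72)*s + L(13, k(n(2), -4)) = (56 + 72)*384 - 7*13 = 128*384 - 91 = 49152 - 91 = 49061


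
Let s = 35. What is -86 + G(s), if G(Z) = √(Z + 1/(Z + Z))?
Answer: -86 + √171570/70 ≈ -80.083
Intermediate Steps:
G(Z) = √(Z + 1/(2*Z))
-86 + G(s) = -86 + √(2/35 + 4*35)/2 = -86 + √(2*(1/35) + 140)/2 = -86 + √(2/35 + 140)/2 = -86 + √(4902/35)/2 = -86 + (√171570/35)/2 = -86 + √171570/70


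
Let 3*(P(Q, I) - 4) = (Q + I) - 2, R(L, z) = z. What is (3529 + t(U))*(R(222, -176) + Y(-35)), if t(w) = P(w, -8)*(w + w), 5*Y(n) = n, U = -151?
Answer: -3390685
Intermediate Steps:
Y(n) = n/5
P(Q, I) = 10/3 + I/3 + Q/3 (P(Q, I) = 4 + ((Q + I) - 2)/3 = 4 + ((I + Q) - 2)/3 = 4 + (-2 + I + Q)/3 = 4 + (-⅔ + I/3 + Q/3) = 10/3 + I/3 + Q/3)
t(w) = 2*w*(⅔ + w/3) (t(w) = (10/3 + (⅓)*(-8) + w/3)*(w + w) = (10/3 - 8/3 + w/3)*(2*w) = (⅔ + w/3)*(2*w) = 2*w*(⅔ + w/3))
(3529 + t(U))*(R(222, -176) + Y(-35)) = (3529 + (⅔)*(-151)*(2 - 151))*(-176 + (⅕)*(-35)) = (3529 + (⅔)*(-151)*(-149))*(-176 - 7) = (3529 + 44998/3)*(-183) = (55585/3)*(-183) = -3390685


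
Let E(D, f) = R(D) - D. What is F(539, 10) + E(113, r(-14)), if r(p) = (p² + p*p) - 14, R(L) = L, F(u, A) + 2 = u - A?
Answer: 527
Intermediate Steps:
F(u, A) = -2 + u - A (F(u, A) = -2 + (u - A) = -2 + u - A)
r(p) = -14 + 2*p² (r(p) = (p² + p²) - 14 = 2*p² - 14 = -14 + 2*p²)
E(D, f) = 0 (E(D, f) = D - D = 0)
F(539, 10) + E(113, r(-14)) = (-2 + 539 - 1*10) + 0 = (-2 + 539 - 10) + 0 = 527 + 0 = 527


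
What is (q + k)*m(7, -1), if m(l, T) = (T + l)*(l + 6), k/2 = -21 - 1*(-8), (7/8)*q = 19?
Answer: -2340/7 ≈ -334.29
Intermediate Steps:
q = 152/7 (q = (8/7)*19 = 152/7 ≈ 21.714)
k = -26 (k = 2*(-21 - 1*(-8)) = 2*(-21 + 8) = 2*(-13) = -26)
m(l, T) = (6 + l)*(T + l) (m(l, T) = (T + l)*(6 + l) = (6 + l)*(T + l))
(q + k)*m(7, -1) = (152/7 - 26)*(7² + 6*(-1) + 6*7 - 1*7) = -30*(49 - 6 + 42 - 7)/7 = -30/7*78 = -2340/7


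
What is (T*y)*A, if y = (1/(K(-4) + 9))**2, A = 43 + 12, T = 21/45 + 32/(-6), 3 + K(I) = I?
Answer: -803/12 ≈ -66.917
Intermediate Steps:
K(I) = -3 + I
T = -73/15 (T = 21*(1/45) + 32*(-1/6) = 7/15 - 16/3 = -73/15 ≈ -4.8667)
A = 55
y = 1/4 (y = (1/((-3 - 4) + 9))**2 = (1/(-7 + 9))**2 = (1/2)**2 = 1/4 ≈ 0.25000)
(T*y)*A = -73/15*1/4*55 = -73/60*55 = -803/12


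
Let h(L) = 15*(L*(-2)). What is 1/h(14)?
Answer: -1/420 ≈ -0.0023810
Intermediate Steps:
h(L) = -30*L (h(L) = 15*(-2*L) = -30*L)
1/h(14) = 1/(-30*14) = 1/(-420) = -1/420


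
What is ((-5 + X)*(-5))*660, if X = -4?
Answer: 29700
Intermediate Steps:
((-5 + X)*(-5))*660 = ((-5 - 4)*(-5))*660 = -9*(-5)*660 = 45*660 = 29700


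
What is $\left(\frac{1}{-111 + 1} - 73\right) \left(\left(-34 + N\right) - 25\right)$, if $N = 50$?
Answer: $\frac{72279}{110} \approx 657.08$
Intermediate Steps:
$\left(\frac{1}{-111 + 1} - 73\right) \left(\left(-34 + N\right) - 25\right) = \left(\frac{1}{-111 + 1} - 73\right) \left(\left(-34 + 50\right) - 25\right) = \left(\frac{1}{-110} - 73\right) \left(16 - 25\right) = \left(- \frac{1}{110} - 73\right) \left(-9\right) = \left(- \frac{8031}{110}\right) \left(-9\right) = \frac{72279}{110}$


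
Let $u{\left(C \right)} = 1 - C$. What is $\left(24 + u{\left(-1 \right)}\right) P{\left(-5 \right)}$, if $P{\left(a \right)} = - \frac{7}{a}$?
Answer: $\frac{182}{5} \approx 36.4$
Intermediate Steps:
$\left(24 + u{\left(-1 \right)}\right) P{\left(-5 \right)} = \left(24 + \left(1 - -1\right)\right) \left(- \frac{7}{-5}\right) = \left(24 + \left(1 + 1\right)\right) \left(\left(-7\right) \left(- \frac{1}{5}\right)\right) = \left(24 + 2\right) \frac{7}{5} = 26 \cdot \frac{7}{5} = \frac{182}{5}$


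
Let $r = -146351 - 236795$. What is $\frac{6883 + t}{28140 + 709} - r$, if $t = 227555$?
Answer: $\frac{11053613392}{28849} \approx 3.8315 \cdot 10^{5}$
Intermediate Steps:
$r = -383146$ ($r = -146351 - 236795 = -383146$)
$\frac{6883 + t}{28140 + 709} - r = \frac{6883 + 227555}{28140 + 709} - -383146 = \frac{234438}{28849} + 383146 = \frac{11053613392}{28849}$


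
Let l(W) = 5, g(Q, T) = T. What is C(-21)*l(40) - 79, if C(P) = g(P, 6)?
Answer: -49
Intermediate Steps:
C(P) = 6
C(-21)*l(40) - 79 = 6*5 - 79 = 30 - 79 = -49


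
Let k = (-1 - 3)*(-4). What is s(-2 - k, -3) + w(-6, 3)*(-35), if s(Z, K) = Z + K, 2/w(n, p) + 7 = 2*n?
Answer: -329/19 ≈ -17.316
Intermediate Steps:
w(n, p) = 2/(-7 + 2*n)
k = 16 (k = -4*(-4) = 16)
s(Z, K) = K + Z
s(-2 - k, -3) + w(-6, 3)*(-35) = (-3 + (-2 - 1*16)) + (2/(-7 + 2*(-6)))*(-35) = (-3 + (-2 - 16)) + (2/(-7 - 12))*(-35) = (-3 - 18) + (2/(-19))*(-35) = -21 + (2*(-1/19))*(-35) = -21 - 2/19*(-35) = -21 + 70/19 = -329/19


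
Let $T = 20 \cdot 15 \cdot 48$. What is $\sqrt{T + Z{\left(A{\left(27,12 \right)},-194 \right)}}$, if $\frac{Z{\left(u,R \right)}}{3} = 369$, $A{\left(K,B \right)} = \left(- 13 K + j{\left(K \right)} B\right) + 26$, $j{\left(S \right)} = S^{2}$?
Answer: $3 \sqrt{1723} \approx 124.53$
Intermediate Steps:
$A{\left(K,B \right)} = 26 - 13 K + B K^{2}$ ($A{\left(K,B \right)} = \left(- 13 K + K^{2} B\right) + 26 = \left(- 13 K + B K^{2}\right) + 26 = 26 - 13 K + B K^{2}$)
$Z{\left(u,R \right)} = 1107$ ($Z{\left(u,R \right)} = 3 \cdot 369 = 1107$)
$T = 14400$ ($T = 300 \cdot 48 = 14400$)
$\sqrt{T + Z{\left(A{\left(27,12 \right)},-194 \right)}} = \sqrt{14400 + 1107} = \sqrt{15507} = 3 \sqrt{1723}$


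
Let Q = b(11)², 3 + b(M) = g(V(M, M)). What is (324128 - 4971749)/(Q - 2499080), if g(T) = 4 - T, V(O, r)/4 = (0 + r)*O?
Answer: 422511/205981 ≈ 2.0512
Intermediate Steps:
V(O, r) = 4*O*r (V(O, r) = 4*((0 + r)*O) = 4*(r*O) = 4*(O*r) = 4*O*r)
b(M) = 1 - 4*M² (b(M) = -3 + (4 - 4*M*M) = -3 + (4 - 4*M²) = 1 - 4*M²)
Q = 233289 (Q = (1 - 4*11²)² = (1 - 4*121)² = (1 - 484)² = (-483)² = 233289)
(324128 - 4971749)/(Q - 2499080) = (324128 - 4971749)/(233289 - 2499080) = -4647621/(-2265791) = -4647621*(-1/2265791) = 422511/205981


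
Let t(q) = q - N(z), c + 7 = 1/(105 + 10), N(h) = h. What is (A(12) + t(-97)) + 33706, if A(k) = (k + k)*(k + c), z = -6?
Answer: 3879549/115 ≈ 33735.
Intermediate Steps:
c = -804/115 (c = -7 + 1/(105 + 10) = -7 + 1/115 = -804/115 ≈ -6.9913)
t(q) = 6 + q (t(q) = q - 1*(-6) = q + 6 = 6 + q)
A(k) = 2*k*(-804/115 + k) (A(k) = (k + k)*(k - 804/115) = (2*k)*(-804/115 + k) = 2*k*(-804/115 + k))
(A(12) + t(-97)) + 33706 = ((2/115)*12*(-804 + 115*12) + (6 - 97)) + 33706 = ((2/115)*12*(-804 + 1380) - 91) + 33706 = ((2/115)*12*576 - 91) + 33706 = (13824/115 - 91) + 33706 = 3359/115 + 33706 = 3879549/115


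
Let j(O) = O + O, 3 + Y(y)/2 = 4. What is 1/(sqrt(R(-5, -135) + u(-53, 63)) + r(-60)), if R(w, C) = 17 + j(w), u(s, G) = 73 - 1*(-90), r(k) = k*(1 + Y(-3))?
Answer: -18/3223 - sqrt(170)/32230 ≈ -0.0059894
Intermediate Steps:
Y(y) = 2 (Y(y) = -6 + 2*4 = -6 + 8 = 2)
j(O) = 2*O
r(k) = 3*k (r(k) = k*(1 + 2) = k*3 = 3*k)
u(s, G) = 163 (u(s, G) = 73 + 90 = 163)
R(w, C) = 17 + 2*w
1/(sqrt(R(-5, -135) + u(-53, 63)) + r(-60)) = 1/(sqrt((17 + 2*(-5)) + 163) + 3*(-60)) = 1/(sqrt((17 - 10) + 163) - 180) = 1/(sqrt(7 + 163) - 180) = 1/(sqrt(170) - 180) = 1/(-180 + sqrt(170))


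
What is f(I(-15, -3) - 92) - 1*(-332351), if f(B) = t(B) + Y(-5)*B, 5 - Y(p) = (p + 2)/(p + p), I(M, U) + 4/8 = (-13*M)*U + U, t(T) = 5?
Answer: 6583153/20 ≈ 3.2916e+5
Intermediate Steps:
I(M, U) = -½ + U - 13*M*U (I(M, U) = -½ + ((-13*M)*U + U) = -½ + (-13*M*U + U) = -½ + (U - 13*M*U) = -½ + U - 13*M*U)
Y(p) = 5 - (2 + p)/(2*p) (Y(p) = 5 - (p + 2)/(p + p) = 5 - (2 + p)/(2*p))
f(B) = 5 + 47*B/10 (f(B) = 5 + (9/2 - 1/(-5))*B = 5 + (9/2 - 1*(-⅕))*B = 5 + (9/2 + ⅕)*B = 5 + 47*B/10)
f(I(-15, -3) - 92) - 1*(-332351) = (5 + 47*((-½ - 3 - 13*(-15)*(-3)) - 92)/10) - 1*(-332351) = (5 + 47*((-½ - 3 - 585) - 92)/10) + 332351 = (5 + 47*(-1177/2 - 92)/10) + 332351 = (5 + (47/10)*(-1361/2)) + 332351 = (5 - 63967/20) + 332351 = -63867/20 + 332351 = 6583153/20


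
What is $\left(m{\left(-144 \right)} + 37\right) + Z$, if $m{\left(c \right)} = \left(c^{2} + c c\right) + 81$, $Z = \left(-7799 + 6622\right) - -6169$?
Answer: $46582$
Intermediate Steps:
$Z = 4992$ ($Z = -1177 + 6169 = 4992$)
$m{\left(c \right)} = 81 + 2 c^{2}$ ($m{\left(c \right)} = \left(c^{2} + c^{2}\right) + 81 = 2 c^{2} + 81 = 81 + 2 c^{2}$)
$\left(m{\left(-144 \right)} + 37\right) + Z = \left(\left(81 + 2 \left(-144\right)^{2}\right) + 37\right) + 4992 = \left(\left(81 + 2 \cdot 20736\right) + 37\right) + 4992 = \left(\left(81 + 41472\right) + 37\right) + 4992 = \left(41553 + 37\right) + 4992 = 41590 + 4992 = 46582$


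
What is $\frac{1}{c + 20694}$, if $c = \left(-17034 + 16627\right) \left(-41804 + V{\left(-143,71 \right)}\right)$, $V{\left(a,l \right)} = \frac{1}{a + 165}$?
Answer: $\frac{2}{34069807} \approx 5.8703 \cdot 10^{-8}$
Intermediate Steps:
$V{\left(a,l \right)} = \frac{1}{165 + a}$
$c = \frac{34028419}{2}$ ($c = \left(-17034 + 16627\right) \left(-41804 + \frac{1}{165 - 143}\right) = - 407 \left(-41804 + \frac{1}{22}\right) = \left(-407\right) \left(- \frac{919687}{22}\right) = \frac{34028419}{2} \approx 1.7014 \cdot 10^{7}$)
$\frac{1}{c + 20694} = \frac{1}{\frac{34028419}{2} + 20694} = \frac{1}{\frac{34069807}{2}} = \frac{2}{34069807}$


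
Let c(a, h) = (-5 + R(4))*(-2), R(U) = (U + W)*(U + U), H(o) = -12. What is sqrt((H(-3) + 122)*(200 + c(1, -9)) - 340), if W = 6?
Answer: 2*sqrt(1290) ≈ 71.833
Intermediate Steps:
R(U) = 2*U*(6 + U) (R(U) = (U + 6)*(U + U) = (6 + U)*(2*U) = 2*U*(6 + U))
c(a, h) = -150 (c(a, h) = (-5 + 2*4*(6 + 4))*(-2) = (-5 + 2*4*10)*(-2) = (-5 + 80)*(-2) = 75*(-2) = -150)
sqrt((H(-3) + 122)*(200 + c(1, -9)) - 340) = sqrt((-12 + 122)*(200 - 150) - 340) = sqrt(110*50 - 340) = sqrt(5500 - 340) = sqrt(5160) = 2*sqrt(1290)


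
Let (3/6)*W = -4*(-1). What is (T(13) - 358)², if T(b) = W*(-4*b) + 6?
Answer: 589824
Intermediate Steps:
W = 8 (W = 2*(-4*(-1)) = 2*4 = 8)
T(b) = 6 - 32*b (T(b) = 8*(-4*b) + 6 = -32*b + 6 = 6 - 32*b)
(T(13) - 358)² = ((6 - 32*13) - 358)² = ((6 - 416) - 358)² = (-410 - 358)² = (-768)² = 589824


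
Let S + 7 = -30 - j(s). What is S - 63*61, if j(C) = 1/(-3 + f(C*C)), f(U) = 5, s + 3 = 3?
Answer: -7761/2 ≈ -3880.5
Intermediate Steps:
s = 0 (s = -3 + 3 = 0)
j(C) = ½ (j(C) = 1/(-3 + 5) = 1/2 = ½)
S = -75/2 (S = -7 + (-30 - 1*½) = -7 + (-30 - ½) = -7 - 61/2 = -75/2 ≈ -37.500)
S - 63*61 = -75/2 - 63*61 = -75/2 - 3843 = -7761/2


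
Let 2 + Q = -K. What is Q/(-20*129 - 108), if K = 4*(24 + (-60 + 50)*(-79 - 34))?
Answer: 2309/1344 ≈ 1.7180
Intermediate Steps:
K = 4616 (K = 4*(24 - 10*(-113)) = 4*(24 + 1130) = 4*1154 = 4616)
Q = -4618 (Q = -2 - 1*4616 = -2 - 4616 = -4618)
Q/(-20*129 - 108) = -4618/(-20*129 - 108) = -4618/(-2580 - 108) = -4618/(-2688) = -4618*(-1/2688) = 2309/1344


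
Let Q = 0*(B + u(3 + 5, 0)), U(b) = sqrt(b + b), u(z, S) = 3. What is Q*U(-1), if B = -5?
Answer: 0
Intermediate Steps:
U(b) = sqrt(2)*sqrt(b) (U(b) = sqrt(2*b) = sqrt(2)*sqrt(b))
Q = 0 (Q = 0*(-5 + 3) = 0*(-2) = 0)
Q*U(-1) = 0*(sqrt(2)*sqrt(-1)) = 0*(sqrt(2)*I) = 0*(I*sqrt(2)) = 0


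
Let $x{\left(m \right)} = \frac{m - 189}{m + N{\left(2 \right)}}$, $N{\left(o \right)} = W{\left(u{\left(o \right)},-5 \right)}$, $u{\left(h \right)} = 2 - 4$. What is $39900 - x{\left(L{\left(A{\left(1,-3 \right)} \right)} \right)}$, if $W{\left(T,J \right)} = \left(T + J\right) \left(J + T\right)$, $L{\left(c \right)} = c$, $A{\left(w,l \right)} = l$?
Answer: $\frac{917796}{23} \approx 39904.0$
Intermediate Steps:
$u{\left(h \right)} = -2$ ($u{\left(h \right)} = 2 - 4 = -2$)
$W{\left(T,J \right)} = \left(J + T\right)^{2}$ ($W{\left(T,J \right)} = \left(J + T\right) \left(J + T\right) = \left(J + T\right)^{2}$)
$N{\left(o \right)} = 49$ ($N{\left(o \right)} = \left(-5 - 2\right)^{2} = \left(-7\right)^{2} = 49$)
$x{\left(m \right)} = \frac{-189 + m}{49 + m}$ ($x{\left(m \right)} = \frac{m - 189}{m + 49} = \frac{-189 + m}{49 + m}$)
$39900 - x{\left(L{\left(A{\left(1,-3 \right)} \right)} \right)} = 39900 - \frac{-189 - 3}{49 - 3} = 39900 - \frac{1}{46} \left(-192\right) = 39900 - - \frac{96}{23} = 39900 + \frac{96}{23} = \frac{917796}{23}$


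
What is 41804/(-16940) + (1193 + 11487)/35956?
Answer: -11502727/5438345 ≈ -2.1151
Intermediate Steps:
41804/(-16940) + (1193 + 11487)/35956 = 41804*(-1/16940) + 12680*(1/35956) = -1493/605 + 3170/8989 = -11502727/5438345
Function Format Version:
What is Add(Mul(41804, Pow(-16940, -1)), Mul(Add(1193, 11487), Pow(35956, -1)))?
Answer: Rational(-11502727, 5438345) ≈ -2.1151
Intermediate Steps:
Add(Mul(41804, Pow(-16940, -1)), Mul(Add(1193, 11487), Pow(35956, -1))) = Add(Mul(41804, Rational(-1, 16940)), Mul(12680, Rational(1, 35956))) = Add(Rational(-1493, 605), Rational(3170, 8989)) = Rational(-11502727, 5438345)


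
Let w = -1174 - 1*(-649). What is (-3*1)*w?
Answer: 1575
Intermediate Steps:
w = -525 (w = -1174 + 649 = -525)
(-3*1)*w = -3*1*(-525) = -3*(-525) = 1575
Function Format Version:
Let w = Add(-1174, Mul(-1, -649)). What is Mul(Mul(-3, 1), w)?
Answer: 1575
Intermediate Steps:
w = -525 (w = Add(-1174, 649) = -525)
Mul(Mul(-3, 1), w) = Mul(Mul(-3, 1), -525) = Mul(-3, -525) = 1575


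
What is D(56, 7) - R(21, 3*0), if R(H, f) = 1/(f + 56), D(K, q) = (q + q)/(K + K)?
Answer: 3/28 ≈ 0.10714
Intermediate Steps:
D(K, q) = q/K (D(K, q) = (2*q)/((2*K)) = (2*q)*(1/(2*K)) = q/K)
R(H, f) = 1/(56 + f)
D(56, 7) - R(21, 3*0) = 7/56 - 1/(56 + 3*0) = 7*(1/56) - 1/(56 + 0) = 1/8 - 1/56 = 3/28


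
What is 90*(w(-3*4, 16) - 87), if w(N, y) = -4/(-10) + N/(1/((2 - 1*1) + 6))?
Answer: -15354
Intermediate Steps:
w(N, y) = ⅖ + 7*N (w(N, y) = -4*(-⅒) + N/(1/((2 - 1) + 6)) = ⅖ + N/(1/(1 + 6)) = ⅖ + N/(1/7) = ⅖ + N/(⅐) = ⅖ + N*7 = ⅖ + 7*N)
90*(w(-3*4, 16) - 87) = 90*((⅖ + 7*(-3*4)) - 87) = 90*((⅖ + 7*(-12)) - 87) = 90*((⅖ - 84) - 87) = 90*(-418/5 - 87) = 90*(-853/5) = -15354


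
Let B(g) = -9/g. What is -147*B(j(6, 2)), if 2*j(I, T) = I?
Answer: 441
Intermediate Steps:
j(I, T) = I/2
-147*B(j(6, 2)) = -(-1323)/((½)*6) = -(-1323)/3 = -147*(-3) = 441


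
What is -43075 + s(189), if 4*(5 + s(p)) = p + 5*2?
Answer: -172121/4 ≈ -43030.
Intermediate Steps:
s(p) = -5/2 + p/4 (s(p) = -5 + (p + 5*2)/4 = -5 + (p + 10)/4 = -5 + (10 + p)/4 = -5 + (5/2 + p/4) = -5/2 + p/4)
-43075 + s(189) = -43075 + (-5/2 + (¼)*189) = -43075 + (-5/2 + 189/4) = -43075 + 179/4 = -172121/4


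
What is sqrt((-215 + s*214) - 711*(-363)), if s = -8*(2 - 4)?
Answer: sqrt(261302) ≈ 511.18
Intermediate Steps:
s = 16 (s = -8*(-2) = 16)
sqrt((-215 + s*214) - 711*(-363)) = sqrt((-215 + 16*214) - 711*(-363)) = sqrt((-215 + 3424) + 258093) = sqrt(3209 + 258093) = sqrt(261302)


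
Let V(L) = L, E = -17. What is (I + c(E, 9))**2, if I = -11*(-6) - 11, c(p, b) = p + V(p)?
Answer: 441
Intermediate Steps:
c(p, b) = 2*p (c(p, b) = p + p = 2*p)
I = 55 (I = 66 - 11 = 55)
(I + c(E, 9))**2 = (55 + 2*(-17))**2 = (55 - 34)**2 = 21**2 = 441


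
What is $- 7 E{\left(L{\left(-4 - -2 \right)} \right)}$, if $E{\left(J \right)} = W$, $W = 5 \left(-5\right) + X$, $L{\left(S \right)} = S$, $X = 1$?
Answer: $168$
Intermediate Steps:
$W = -24$ ($W = 5 \left(-5\right) + 1 = -25 + 1 = -24$)
$E{\left(J \right)} = -24$
$- 7 E{\left(L{\left(-4 - -2 \right)} \right)} = \left(-7\right) \left(-24\right) = 168$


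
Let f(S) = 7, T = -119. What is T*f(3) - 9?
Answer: -842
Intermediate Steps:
T*f(3) - 9 = -119*7 - 9 = -833 - 9 = -842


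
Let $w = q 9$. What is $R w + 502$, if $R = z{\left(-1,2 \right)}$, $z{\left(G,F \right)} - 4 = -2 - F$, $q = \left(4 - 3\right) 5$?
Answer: $502$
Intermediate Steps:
$q = 5$ ($q = 1 \cdot 5 = 5$)
$w = 45$ ($w = 5 \cdot 9 = 45$)
$z{\left(G,F \right)} = 2 - F$ ($z{\left(G,F \right)} = 4 - \left(2 + F\right) = 2 - F$)
$R = 0$ ($R = 2 - 2 = 0$)
$R w + 502 = 0 \cdot 45 + 502 = 0 + 502 = 502$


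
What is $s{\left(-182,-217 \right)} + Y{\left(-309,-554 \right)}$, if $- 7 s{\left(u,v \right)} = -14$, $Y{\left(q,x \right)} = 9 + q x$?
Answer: $171197$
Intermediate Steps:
$s{\left(u,v \right)} = 2$ ($s{\left(u,v \right)} = \left(- \frac{1}{7}\right) \left(-14\right) = 2$)
$s{\left(-182,-217 \right)} + Y{\left(-309,-554 \right)} = 2 + \left(9 - -171186\right) = 2 + \left(9 + 171186\right) = 2 + 171195 = 171197$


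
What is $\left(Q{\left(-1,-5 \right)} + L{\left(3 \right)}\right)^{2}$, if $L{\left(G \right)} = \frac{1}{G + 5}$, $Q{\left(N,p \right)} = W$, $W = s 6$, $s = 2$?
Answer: $\frac{9409}{64} \approx 147.02$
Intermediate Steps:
$W = 12$ ($W = 2 \cdot 6 = 12$)
$Q{\left(N,p \right)} = 12$
$L{\left(G \right)} = \frac{1}{5 + G}$
$\left(Q{\left(-1,-5 \right)} + L{\left(3 \right)}\right)^{2} = \left(12 + \frac{1}{5 + 3}\right)^{2} = \left(12 + \frac{1}{8}\right)^{2} = \left(\frac{97}{8}\right)^{2} = \frac{9409}{64}$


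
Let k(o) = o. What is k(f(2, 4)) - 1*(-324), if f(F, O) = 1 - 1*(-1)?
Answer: 326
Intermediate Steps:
f(F, O) = 2 (f(F, O) = 1 + 1 = 2)
k(f(2, 4)) - 1*(-324) = 2 - 1*(-324) = 2 + 324 = 326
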